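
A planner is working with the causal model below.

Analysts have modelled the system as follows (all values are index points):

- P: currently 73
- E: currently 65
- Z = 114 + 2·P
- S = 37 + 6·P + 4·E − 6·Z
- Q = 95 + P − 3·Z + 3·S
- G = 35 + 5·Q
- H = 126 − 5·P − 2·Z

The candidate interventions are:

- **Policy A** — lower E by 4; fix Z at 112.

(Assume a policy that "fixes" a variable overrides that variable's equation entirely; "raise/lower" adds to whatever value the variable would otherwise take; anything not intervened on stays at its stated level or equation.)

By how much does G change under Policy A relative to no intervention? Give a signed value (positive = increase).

15300

Baseline:
  P = 73
  E = 65
  Z = 114 + 2·73 = 260
  S = 37 + 6·73 + 4·65 − 6·260 = -825
  Q = 95 + 73 − 3·260 + 3·(-825) = -3087
  G = 35 + 5·(-3087) = -15400
Policy A (E − 4, Z := 112):
  P = 73
  E = 65 − 4 = 61
  Z = 112
  S = 37 + 6·73 + 4·61 − 6·112 = 47
  Q = 95 + 73 − 3·112 + 3·47 = -27
  G = 35 + 5·(-27) = -100
Change in G: -100 − (-15400) = 15300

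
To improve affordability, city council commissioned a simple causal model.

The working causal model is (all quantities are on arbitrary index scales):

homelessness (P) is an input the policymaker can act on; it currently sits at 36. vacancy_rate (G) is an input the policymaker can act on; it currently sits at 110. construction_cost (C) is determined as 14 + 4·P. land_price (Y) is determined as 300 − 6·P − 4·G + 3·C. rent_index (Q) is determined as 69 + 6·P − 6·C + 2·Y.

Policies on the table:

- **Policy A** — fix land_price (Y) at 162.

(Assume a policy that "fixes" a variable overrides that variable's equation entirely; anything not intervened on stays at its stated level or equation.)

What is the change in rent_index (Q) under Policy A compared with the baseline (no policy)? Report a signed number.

88

Baseline:
  P = 36
  G = 110
  C = 14 + 4·36 = 158
  Y = 300 − 6·36 − 4·110 + 3·158 = 118
  Q = 69 + 6·36 − 6·158 + 2·118 = -427
Policy A (Y := 162):
  P = 36
  G = 110
  C = 14 + 4·36 = 158
  Y = 162
  Q = 69 + 6·36 − 6·158 + 2·162 = -339
Change in Q: -339 − (-427) = 88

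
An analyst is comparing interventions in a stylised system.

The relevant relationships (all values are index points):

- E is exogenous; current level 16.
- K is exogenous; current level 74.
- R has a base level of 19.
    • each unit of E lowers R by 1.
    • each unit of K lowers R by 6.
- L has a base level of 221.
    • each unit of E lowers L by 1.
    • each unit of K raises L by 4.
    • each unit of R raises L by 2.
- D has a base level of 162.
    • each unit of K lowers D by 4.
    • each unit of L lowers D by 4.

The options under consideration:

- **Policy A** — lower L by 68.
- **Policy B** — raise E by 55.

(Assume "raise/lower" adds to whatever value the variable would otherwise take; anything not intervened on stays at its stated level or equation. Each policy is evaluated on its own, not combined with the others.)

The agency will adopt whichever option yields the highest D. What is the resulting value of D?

Policy A (L − 68):
  E = 16
  K = 74
  R = 19 − 16 − 6·74 = -441
  L = 221 − 16 + 4·74 + 2·(-441) (−68 from intervention) = -449
  D = 162 − 4·74 − 4·(-449) = 1662
Policy B (E + 55):
  E = 16 + 55 = 71
  K = 74
  R = 19 − 71 − 6·74 = -496
  L = 221 − 71 + 4·74 + 2·(-496) = -546
  D = 162 − 4·74 − 4·(-546) = 2050
Comparing — Policy A: D=1662, Policy B: D=2050. Highest is 2050 (Policy B).

2050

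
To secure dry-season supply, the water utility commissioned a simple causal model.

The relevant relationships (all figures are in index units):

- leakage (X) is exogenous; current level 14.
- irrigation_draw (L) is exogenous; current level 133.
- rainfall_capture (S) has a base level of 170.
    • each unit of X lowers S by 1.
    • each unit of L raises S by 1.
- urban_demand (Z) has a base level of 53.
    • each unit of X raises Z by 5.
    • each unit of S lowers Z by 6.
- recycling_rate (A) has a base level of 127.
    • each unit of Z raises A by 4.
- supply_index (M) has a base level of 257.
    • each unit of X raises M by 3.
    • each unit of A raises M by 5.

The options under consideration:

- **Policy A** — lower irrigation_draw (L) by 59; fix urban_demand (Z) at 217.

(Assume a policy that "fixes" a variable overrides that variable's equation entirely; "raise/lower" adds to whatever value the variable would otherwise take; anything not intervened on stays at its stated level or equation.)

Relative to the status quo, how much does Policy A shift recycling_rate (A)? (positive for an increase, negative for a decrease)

Baseline:
  X = 14
  L = 133
  S = 170 − 14 + 133 = 289
  Z = 53 + 5·14 − 6·289 = -1611
  A = 127 + 4·(-1611) = -6317
Policy A (L − 59, Z := 217):
  X = 14
  L = 133 − 59 = 74
  S = 170 − 14 + 74 = 230
  Z = 217
  A = 127 + 4·217 = 995
Change in A: 995 − (-6317) = 7312

7312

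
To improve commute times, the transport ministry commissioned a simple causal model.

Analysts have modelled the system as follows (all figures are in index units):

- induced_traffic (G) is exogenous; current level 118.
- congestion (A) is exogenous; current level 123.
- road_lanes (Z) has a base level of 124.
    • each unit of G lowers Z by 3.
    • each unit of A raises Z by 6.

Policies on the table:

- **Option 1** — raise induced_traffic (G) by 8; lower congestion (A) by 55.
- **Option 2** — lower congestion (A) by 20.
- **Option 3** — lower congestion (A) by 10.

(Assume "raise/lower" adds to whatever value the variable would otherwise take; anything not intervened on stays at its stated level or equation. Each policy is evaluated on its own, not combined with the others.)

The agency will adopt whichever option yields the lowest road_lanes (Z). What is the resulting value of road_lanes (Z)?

Option 1 (G + 8, A − 55):
  G = 118 + 8 = 126
  A = 123 − 55 = 68
  Z = 124 − 3·126 + 6·68 = 154
Option 2 (A − 20):
  G = 118
  A = 123 − 20 = 103
  Z = 124 − 3·118 + 6·103 = 388
Option 3 (A − 10):
  G = 118
  A = 123 − 10 = 113
  Z = 124 − 3·118 + 6·113 = 448
Comparing — Option 1: Z=154, Option 2: Z=388, Option 3: Z=448. Lowest is 154 (Option 1).

154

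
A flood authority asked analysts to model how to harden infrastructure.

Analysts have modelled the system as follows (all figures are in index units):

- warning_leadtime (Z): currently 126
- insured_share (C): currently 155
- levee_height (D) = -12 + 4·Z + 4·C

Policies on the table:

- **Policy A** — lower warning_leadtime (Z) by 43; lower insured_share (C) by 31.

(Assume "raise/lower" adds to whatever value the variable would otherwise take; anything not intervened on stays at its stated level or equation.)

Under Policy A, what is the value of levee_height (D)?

816

Policy A (Z − 43, C − 31):
  Z = 126 − 43 = 83
  C = 155 − 31 = 124
  D = -12 + 4·83 + 4·124 = 816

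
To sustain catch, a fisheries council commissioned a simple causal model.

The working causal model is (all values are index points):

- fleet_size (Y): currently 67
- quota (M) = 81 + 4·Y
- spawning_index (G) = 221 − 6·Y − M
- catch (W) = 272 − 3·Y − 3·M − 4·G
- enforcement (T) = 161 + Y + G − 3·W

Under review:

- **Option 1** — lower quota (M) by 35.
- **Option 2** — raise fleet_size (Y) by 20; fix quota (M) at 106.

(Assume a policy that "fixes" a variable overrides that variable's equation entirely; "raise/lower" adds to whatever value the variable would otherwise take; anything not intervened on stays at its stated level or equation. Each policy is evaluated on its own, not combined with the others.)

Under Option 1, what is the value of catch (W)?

1109

Option 1 (M − 35):
  Y = 67
  M = 81 + 4·67 (−35 from intervention) = 314
  G = 221 − 6·67 − 314 = -495
  W = 272 − 3·67 − 3·314 − 4·(-495) = 1109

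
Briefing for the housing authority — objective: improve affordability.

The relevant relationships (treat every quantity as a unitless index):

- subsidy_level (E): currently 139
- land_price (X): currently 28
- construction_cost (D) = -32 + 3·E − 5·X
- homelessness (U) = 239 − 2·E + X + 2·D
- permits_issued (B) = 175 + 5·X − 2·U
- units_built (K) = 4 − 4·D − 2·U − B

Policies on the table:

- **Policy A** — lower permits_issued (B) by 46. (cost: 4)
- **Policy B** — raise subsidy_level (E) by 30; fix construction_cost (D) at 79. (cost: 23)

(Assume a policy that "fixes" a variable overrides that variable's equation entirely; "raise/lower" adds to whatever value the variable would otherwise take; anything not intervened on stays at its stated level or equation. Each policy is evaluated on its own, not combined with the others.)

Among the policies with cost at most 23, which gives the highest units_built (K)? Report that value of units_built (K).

Policy A (B − 46):
  E = 139
  X = 28
  D = -32 + 3·139 − 5·28 = 245
  U = 239 − 2·139 + 28 + 2·245 = 479
  B = 175 + 5·28 − 2·479 (−46 from intervention) = -689
  K = 4 − 4·245 − 2·479 − (-689) = -1245
Policy B (E + 30, D := 79):
  E = 139 + 30 = 169
  X = 28
  D = 79
  U = 239 − 2·169 + 28 + 2·79 = 87
  B = 175 + 5·28 − 2·87 = 141
  K = 4 − 4·79 − 2·87 − 141 = -627
Comparing — Policy A: K=-1245, Policy B: K=-627. Highest is -627 (Policy B).

-627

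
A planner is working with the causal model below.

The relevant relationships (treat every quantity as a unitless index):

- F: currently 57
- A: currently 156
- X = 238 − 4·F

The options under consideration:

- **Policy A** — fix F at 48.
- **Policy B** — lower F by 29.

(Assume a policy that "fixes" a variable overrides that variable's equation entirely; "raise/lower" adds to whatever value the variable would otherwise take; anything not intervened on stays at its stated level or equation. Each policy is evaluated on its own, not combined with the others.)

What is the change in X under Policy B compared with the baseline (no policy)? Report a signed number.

116

Baseline:
  F = 57
  X = 238 − 4·57 = 10
Policy B (F − 29):
  F = 57 − 29 = 28
  X = 238 − 4·28 = 126
Change in X: 126 − 10 = 116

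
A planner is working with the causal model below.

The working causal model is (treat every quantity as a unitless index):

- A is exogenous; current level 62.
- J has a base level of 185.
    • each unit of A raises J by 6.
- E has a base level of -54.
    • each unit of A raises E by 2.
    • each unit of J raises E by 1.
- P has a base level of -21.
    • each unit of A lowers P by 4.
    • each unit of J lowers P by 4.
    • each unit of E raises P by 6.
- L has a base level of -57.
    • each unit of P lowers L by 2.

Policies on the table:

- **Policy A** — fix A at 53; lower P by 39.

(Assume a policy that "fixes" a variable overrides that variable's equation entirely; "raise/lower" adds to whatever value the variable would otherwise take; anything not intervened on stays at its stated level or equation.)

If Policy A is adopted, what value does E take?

555

Policy A (A := 53, P − 39):
  A = 53
  J = 185 + 6·53 = 503
  E = -54 + 2·53 + 503 = 555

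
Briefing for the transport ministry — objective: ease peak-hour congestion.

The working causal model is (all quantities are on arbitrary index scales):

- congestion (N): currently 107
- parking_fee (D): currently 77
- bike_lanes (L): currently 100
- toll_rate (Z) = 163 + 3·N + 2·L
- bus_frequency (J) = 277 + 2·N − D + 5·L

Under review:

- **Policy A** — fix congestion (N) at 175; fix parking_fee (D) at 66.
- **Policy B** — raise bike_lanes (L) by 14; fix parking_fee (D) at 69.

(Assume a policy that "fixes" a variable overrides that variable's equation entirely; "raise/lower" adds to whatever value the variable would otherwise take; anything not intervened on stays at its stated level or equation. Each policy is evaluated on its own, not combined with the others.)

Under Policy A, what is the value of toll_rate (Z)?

Policy A (N := 175, D := 66):
  N = 175
  L = 100
  Z = 163 + 3·175 + 2·100 = 888

888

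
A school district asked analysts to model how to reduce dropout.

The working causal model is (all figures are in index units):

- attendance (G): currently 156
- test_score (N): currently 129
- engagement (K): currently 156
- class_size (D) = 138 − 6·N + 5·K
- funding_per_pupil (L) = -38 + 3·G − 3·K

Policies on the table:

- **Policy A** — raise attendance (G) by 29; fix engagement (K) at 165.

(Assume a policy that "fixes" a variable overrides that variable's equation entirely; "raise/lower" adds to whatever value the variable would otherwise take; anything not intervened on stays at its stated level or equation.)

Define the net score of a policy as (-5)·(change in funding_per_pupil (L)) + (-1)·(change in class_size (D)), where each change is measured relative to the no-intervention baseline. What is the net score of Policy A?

-345

Baseline:
  G = 156
  N = 129
  K = 156
  D = 138 − 6·129 + 5·156 = 144
  L = -38 + 3·156 − 3·156 = -38
Policy A (G + 29, K := 165):
  G = 156 + 29 = 185
  N = 129
  K = 165
  D = 138 − 6·129 + 5·165 = 189
  L = -38 + 3·185 − 3·165 = 22
ΔL = 22 − (-38) = 60; ΔD = 189 − 144 = 45
Score = (-5)·60 + (-1)·45 = -345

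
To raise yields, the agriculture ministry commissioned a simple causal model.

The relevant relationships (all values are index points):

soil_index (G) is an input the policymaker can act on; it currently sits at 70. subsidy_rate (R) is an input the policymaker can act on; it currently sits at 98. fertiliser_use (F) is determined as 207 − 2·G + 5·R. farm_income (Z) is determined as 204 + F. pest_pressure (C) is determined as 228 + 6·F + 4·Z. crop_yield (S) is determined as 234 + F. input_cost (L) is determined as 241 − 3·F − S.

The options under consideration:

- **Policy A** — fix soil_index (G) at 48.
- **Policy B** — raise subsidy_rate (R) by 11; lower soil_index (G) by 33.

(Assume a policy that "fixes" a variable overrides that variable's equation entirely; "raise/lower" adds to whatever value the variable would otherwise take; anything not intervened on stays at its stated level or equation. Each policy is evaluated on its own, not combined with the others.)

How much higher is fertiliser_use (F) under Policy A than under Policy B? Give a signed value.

-77

Policy A (G := 48):
  G = 48
  R = 98
  F = 207 − 2·48 + 5·98 = 601
Policy B (R + 11, G − 33):
  G = 70 − 33 = 37
  R = 98 + 11 = 109
  F = 207 − 2·37 + 5·109 = 678
F: 601 − 678 = -77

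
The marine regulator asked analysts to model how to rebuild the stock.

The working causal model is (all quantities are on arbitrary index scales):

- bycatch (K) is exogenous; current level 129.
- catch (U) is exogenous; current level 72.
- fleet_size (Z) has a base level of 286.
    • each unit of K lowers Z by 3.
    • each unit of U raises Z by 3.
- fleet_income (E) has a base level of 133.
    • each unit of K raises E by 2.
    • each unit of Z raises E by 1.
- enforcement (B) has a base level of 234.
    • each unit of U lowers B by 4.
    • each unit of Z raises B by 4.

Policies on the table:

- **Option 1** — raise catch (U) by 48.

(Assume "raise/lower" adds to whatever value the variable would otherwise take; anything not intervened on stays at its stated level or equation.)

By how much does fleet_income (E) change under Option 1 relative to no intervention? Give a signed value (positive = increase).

144

Baseline:
  K = 129
  U = 72
  Z = 286 − 3·129 + 3·72 = 115
  E = 133 + 2·129 + 115 = 506
Option 1 (U + 48):
  K = 129
  U = 72 + 48 = 120
  Z = 286 − 3·129 + 3·120 = 259
  E = 133 + 2·129 + 259 = 650
Change in E: 650 − 506 = 144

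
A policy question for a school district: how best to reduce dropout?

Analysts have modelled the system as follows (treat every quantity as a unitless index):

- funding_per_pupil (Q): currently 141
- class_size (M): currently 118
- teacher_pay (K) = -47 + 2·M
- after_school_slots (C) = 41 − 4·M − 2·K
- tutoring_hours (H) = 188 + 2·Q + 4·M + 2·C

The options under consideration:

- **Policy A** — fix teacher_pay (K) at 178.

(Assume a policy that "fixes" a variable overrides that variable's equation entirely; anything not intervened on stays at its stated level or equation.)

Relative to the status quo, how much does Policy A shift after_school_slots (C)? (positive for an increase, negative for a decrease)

22

Baseline:
  M = 118
  K = -47 + 2·118 = 189
  C = 41 − 4·118 − 2·189 = -809
Policy A (K := 178):
  M = 118
  K = 178
  C = 41 − 4·118 − 2·178 = -787
Change in C: -787 − (-809) = 22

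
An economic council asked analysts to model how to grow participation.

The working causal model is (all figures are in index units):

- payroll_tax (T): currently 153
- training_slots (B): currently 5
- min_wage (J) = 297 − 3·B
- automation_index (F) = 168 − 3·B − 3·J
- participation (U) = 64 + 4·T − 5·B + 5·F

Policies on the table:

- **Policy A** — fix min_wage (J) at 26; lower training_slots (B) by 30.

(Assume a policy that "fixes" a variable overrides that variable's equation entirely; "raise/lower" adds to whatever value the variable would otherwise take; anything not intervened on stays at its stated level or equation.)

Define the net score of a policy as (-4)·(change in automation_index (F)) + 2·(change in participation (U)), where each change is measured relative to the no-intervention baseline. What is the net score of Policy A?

5448

Baseline:
  T = 153
  B = 5
  J = 297 − 3·5 = 282
  F = 168 − 3·5 − 3·282 = -693
  U = 64 + 4·153 − 5·5 + 5·(-693) = -2814
Policy A (J := 26, B − 30):
  T = 153
  B = 5 − 30 = -25
  J = 26
  F = 168 − 3·(-25) − 3·26 = 165
  U = 64 + 4·153 − 5·(-25) + 5·165 = 1626
ΔF = 165 − (-693) = 858; ΔU = 1626 − (-2814) = 4440
Score = (-4)·858 + 2·4440 = 5448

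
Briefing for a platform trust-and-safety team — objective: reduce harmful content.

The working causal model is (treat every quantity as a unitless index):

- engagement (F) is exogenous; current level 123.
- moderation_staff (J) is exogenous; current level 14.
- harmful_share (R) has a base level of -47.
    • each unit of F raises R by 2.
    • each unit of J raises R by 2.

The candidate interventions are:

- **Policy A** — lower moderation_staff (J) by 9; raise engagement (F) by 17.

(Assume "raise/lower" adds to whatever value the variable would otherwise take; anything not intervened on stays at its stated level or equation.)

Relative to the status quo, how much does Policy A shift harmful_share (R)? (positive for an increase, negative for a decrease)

Baseline:
  F = 123
  J = 14
  R = -47 + 2·123 + 2·14 = 227
Policy A (J − 9, F + 17):
  F = 123 + 17 = 140
  J = 14 − 9 = 5
  R = -47 + 2·140 + 2·5 = 243
Change in R: 243 − 227 = 16

16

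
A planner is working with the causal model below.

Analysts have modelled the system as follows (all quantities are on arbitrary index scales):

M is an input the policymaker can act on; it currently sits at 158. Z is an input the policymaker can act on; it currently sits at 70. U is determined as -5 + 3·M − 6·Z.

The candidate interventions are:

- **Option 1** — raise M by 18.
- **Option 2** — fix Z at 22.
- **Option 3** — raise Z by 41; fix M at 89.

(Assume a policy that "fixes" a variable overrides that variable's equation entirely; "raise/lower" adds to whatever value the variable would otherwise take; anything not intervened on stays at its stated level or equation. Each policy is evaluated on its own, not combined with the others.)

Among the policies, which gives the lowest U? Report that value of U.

Option 1 (M + 18):
  M = 158 + 18 = 176
  Z = 70
  U = -5 + 3·176 − 6·70 = 103
Option 2 (Z := 22):
  M = 158
  Z = 22
  U = -5 + 3·158 − 6·22 = 337
Option 3 (Z + 41, M := 89):
  M = 89
  Z = 70 + 41 = 111
  U = -5 + 3·89 − 6·111 = -404
Comparing — Option 1: U=103, Option 2: U=337, Option 3: U=-404. Lowest is -404 (Option 3).

-404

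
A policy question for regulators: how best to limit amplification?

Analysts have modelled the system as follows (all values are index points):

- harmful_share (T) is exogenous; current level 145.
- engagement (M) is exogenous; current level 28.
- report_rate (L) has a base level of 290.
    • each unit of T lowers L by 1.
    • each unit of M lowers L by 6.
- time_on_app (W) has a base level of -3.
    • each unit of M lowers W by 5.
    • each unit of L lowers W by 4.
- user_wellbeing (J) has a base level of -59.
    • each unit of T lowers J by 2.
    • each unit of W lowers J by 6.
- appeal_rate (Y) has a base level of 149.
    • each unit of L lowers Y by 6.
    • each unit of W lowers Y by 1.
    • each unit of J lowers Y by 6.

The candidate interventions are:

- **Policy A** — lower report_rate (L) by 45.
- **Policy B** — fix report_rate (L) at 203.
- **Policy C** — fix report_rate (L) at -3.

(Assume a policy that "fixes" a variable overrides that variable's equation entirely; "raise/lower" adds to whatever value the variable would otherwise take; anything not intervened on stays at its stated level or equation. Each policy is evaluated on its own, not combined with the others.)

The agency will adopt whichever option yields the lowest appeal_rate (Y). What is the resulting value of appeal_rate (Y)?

Policy A (L − 45):
  T = 145
  M = 28
  L = 290 − 145 − 6·28 (−45 from intervention) = -68
  W = -3 − 5·28 − 4·(-68) = 129
  J = -59 − 2·145 − 6·129 = -1123
  Y = 149 − 6·(-68) − 129 − 6·(-1123) = 7166
Policy B (L := 203):
  T = 145
  M = 28
  L = 203
  W = -3 − 5·28 − 4·203 = -955
  J = -59 − 2·145 − 6·(-955) = 5381
  Y = 149 − 6·203 − (-955) − 6·5381 = -32400
Policy C (L := -3):
  T = 145
  M = 28
  L = -3
  W = -3 − 5·28 − 4·(-3) = -131
  J = -59 − 2·145 − 6·(-131) = 437
  Y = 149 − 6·(-3) − (-131) − 6·437 = -2324
Comparing — Policy A: Y=7166, Policy B: Y=-32400, Policy C: Y=-2324. Lowest is -32400 (Policy B).

-32400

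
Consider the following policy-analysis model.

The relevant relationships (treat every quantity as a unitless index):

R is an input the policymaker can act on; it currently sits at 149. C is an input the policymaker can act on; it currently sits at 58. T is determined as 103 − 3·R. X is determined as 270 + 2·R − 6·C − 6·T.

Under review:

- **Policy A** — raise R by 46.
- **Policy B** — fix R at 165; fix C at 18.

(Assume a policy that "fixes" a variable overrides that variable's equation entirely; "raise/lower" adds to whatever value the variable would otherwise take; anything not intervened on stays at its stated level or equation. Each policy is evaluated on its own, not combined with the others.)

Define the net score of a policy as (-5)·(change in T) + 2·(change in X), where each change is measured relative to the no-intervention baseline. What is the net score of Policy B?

Baseline:
  R = 149
  C = 58
  T = 103 − 3·149 = -344
  X = 270 + 2·149 − 6·58 − 6·(-344) = 2284
Policy B (R := 165, C := 18):
  R = 165
  C = 18
  T = 103 − 3·165 = -392
  X = 270 + 2·165 − 6·18 − 6·(-392) = 2844
ΔT = -392 − (-344) = -48; ΔX = 2844 − 2284 = 560
Score = (-5)·(-48) + 2·560 = 1360

1360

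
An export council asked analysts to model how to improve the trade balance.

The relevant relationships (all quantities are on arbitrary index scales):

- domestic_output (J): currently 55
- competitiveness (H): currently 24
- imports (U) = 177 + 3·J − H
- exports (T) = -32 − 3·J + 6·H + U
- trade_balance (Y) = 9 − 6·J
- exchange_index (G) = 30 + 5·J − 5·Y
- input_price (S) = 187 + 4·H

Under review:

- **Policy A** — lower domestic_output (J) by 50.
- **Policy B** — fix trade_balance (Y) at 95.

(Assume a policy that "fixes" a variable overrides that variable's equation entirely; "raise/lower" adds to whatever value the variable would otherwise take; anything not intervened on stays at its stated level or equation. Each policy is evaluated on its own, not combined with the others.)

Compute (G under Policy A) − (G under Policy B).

Policy A (J − 50):
  J = 55 − 50 = 5
  Y = 9 − 6·5 = -21
  G = 30 + 5·5 − 5·(-21) = 160
Policy B (Y := 95):
  J = 55
  Y = 95
  G = 30 + 5·55 − 5·95 = -170
G: 160 − (-170) = 330

330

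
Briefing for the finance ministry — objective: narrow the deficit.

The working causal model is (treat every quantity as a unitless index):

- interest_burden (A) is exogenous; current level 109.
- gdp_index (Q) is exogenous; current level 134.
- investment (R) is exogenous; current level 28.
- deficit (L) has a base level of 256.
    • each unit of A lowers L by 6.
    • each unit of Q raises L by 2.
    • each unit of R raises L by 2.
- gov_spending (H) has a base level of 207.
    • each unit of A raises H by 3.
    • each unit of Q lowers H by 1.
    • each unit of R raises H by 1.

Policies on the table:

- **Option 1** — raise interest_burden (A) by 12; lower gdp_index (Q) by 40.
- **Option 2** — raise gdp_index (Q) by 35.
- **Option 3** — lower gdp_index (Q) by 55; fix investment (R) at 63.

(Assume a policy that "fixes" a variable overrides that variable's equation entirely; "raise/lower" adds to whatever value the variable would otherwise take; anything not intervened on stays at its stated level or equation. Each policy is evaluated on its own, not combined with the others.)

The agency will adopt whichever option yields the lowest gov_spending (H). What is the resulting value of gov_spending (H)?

393

Option 1 (A + 12, Q − 40):
  A = 109 + 12 = 121
  Q = 134 − 40 = 94
  R = 28
  H = 207 + 3·121 − 94 + 28 = 504
Option 2 (Q + 35):
  A = 109
  Q = 134 + 35 = 169
  R = 28
  H = 207 + 3·109 − 169 + 28 = 393
Option 3 (Q − 55, R := 63):
  A = 109
  Q = 134 − 55 = 79
  R = 63
  H = 207 + 3·109 − 79 + 63 = 518
Comparing — Option 1: H=504, Option 2: H=393, Option 3: H=518. Lowest is 393 (Option 2).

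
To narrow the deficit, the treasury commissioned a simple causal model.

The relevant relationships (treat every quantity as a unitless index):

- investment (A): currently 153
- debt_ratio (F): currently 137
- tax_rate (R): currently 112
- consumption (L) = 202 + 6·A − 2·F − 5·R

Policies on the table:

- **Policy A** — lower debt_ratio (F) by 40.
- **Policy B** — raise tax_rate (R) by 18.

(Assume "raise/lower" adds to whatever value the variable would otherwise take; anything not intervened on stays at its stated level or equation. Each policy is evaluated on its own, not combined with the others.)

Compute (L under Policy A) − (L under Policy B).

Policy A (F − 40):
  A = 153
  F = 137 − 40 = 97
  R = 112
  L = 202 + 6·153 − 2·97 − 5·112 = 366
Policy B (R + 18):
  A = 153
  F = 137
  R = 112 + 18 = 130
  L = 202 + 6·153 − 2·137 − 5·130 = 196
L: 366 − 196 = 170

170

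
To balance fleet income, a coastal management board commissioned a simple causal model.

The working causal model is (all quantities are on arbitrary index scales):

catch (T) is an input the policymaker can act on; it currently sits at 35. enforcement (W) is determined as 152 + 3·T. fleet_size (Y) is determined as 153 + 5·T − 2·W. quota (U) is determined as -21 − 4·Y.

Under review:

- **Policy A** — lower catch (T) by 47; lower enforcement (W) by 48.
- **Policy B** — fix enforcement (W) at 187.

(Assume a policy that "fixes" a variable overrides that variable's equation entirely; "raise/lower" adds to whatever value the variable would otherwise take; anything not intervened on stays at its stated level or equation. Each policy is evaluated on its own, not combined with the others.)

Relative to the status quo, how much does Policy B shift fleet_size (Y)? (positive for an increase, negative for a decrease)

140

Baseline:
  T = 35
  W = 152 + 3·35 = 257
  Y = 153 + 5·35 − 2·257 = -186
Policy B (W := 187):
  T = 35
  W = 187
  Y = 153 + 5·35 − 2·187 = -46
Change in Y: -46 − (-186) = 140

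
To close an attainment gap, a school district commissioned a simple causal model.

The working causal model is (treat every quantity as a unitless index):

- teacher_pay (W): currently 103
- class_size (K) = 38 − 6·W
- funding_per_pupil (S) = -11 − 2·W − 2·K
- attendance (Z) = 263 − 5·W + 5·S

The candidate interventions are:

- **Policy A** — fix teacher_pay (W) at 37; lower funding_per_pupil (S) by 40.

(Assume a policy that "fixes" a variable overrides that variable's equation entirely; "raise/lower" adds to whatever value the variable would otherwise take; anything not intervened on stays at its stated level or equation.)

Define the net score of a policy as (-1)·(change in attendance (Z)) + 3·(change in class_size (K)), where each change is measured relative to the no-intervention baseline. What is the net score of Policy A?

4358

Baseline:
  W = 103
  K = 38 − 6·103 = -580
  S = -11 − 2·103 − 2·(-580) = 943
  Z = 263 − 5·103 + 5·943 = 4463
Policy A (W := 37, S − 40):
  W = 37
  K = 38 − 6·37 = -184
  S = -11 − 2·37 − 2·(-184) (−40 from intervention) = 243
  Z = 263 − 5·37 + 5·243 = 1293
ΔZ = 1293 − 4463 = -3170; ΔK = -184 − (-580) = 396
Score = (-1)·(-3170) + 3·396 = 4358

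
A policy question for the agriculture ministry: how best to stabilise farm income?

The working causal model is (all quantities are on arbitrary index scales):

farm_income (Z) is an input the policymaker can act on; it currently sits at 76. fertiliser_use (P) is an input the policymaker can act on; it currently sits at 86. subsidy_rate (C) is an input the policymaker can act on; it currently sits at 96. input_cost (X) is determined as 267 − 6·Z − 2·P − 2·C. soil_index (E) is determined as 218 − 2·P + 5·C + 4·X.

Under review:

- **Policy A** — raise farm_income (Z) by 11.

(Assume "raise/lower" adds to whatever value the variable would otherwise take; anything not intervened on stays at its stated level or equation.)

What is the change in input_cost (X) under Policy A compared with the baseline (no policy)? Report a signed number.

-66

Baseline:
  Z = 76
  P = 86
  C = 96
  X = 267 − 6·76 − 2·86 − 2·96 = -553
Policy A (Z + 11):
  Z = 76 + 11 = 87
  P = 86
  C = 96
  X = 267 − 6·87 − 2·86 − 2·96 = -619
Change in X: -619 − (-553) = -66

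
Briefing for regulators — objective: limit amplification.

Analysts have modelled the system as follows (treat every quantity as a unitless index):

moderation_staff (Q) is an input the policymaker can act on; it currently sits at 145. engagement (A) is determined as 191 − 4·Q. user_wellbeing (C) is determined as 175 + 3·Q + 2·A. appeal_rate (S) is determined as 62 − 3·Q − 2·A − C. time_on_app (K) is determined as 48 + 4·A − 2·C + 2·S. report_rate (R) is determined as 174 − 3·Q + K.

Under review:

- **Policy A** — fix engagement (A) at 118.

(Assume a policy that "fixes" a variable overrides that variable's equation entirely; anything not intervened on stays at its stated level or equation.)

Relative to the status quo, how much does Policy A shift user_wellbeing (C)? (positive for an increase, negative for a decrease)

Baseline:
  Q = 145
  A = 191 − 4·145 = -389
  C = 175 + 3·145 + 2·(-389) = -168
Policy A (A := 118):
  Q = 145
  A = 118
  C = 175 + 3·145 + 2·118 = 846
Change in C: 846 − (-168) = 1014

1014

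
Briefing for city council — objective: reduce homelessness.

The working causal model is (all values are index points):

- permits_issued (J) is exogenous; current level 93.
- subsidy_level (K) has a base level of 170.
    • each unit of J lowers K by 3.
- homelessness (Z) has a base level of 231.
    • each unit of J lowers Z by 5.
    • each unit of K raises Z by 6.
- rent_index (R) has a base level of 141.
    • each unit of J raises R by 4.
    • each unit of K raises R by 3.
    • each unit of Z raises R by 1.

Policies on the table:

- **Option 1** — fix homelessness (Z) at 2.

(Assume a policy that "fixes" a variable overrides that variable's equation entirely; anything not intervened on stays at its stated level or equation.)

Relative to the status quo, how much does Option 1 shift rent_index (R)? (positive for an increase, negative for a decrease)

Baseline:
  J = 93
  K = 170 − 3·93 = -109
  Z = 231 − 5·93 + 6·(-109) = -888
  R = 141 + 4·93 + 3·(-109) + (-888) = -702
Option 1 (Z := 2):
  J = 93
  K = 170 − 3·93 = -109
  Z = 2
  R = 141 + 4·93 + 3·(-109) + 2 = 188
Change in R: 188 − (-702) = 890

890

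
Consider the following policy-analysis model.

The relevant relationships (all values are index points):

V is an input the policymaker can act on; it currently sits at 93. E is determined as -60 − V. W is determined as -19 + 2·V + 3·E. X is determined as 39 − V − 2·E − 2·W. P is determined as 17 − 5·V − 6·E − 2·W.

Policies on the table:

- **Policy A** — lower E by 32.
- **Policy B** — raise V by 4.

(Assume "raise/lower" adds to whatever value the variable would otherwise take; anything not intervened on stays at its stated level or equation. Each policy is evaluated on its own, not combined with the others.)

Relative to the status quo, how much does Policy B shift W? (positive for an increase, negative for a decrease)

-4

Baseline:
  V = 93
  E = -60 − 93 = -153
  W = -19 + 2·93 + 3·(-153) = -292
Policy B (V + 4):
  V = 93 + 4 = 97
  E = -60 − 97 = -157
  W = -19 + 2·97 + 3·(-157) = -296
Change in W: -296 − (-292) = -4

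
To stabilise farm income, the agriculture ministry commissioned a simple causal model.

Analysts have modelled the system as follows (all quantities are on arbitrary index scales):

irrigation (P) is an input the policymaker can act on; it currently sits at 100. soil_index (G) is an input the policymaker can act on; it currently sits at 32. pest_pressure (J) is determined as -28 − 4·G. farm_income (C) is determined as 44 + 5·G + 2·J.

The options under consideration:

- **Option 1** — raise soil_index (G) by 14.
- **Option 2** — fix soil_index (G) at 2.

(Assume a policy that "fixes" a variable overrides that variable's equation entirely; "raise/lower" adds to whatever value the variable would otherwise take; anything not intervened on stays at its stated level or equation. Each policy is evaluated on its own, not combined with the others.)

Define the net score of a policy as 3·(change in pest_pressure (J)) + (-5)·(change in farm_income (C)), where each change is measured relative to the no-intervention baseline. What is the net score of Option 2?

-90

Baseline:
  G = 32
  J = -28 − 4·32 = -156
  C = 44 + 5·32 + 2·(-156) = -108
Option 2 (G := 2):
  G = 2
  J = -28 − 4·2 = -36
  C = 44 + 5·2 + 2·(-36) = -18
ΔJ = -36 − (-156) = 120; ΔC = -18 − (-108) = 90
Score = 3·120 + (-5)·90 = -90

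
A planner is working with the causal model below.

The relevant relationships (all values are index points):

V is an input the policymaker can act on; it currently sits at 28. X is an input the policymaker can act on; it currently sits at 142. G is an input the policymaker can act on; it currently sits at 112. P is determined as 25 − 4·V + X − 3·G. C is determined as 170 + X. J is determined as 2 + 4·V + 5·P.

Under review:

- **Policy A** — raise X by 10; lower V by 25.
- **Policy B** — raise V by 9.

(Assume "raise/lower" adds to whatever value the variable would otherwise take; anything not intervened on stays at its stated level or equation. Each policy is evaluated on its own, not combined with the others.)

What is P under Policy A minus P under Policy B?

146

Policy A (X + 10, V − 25):
  V = 28 − 25 = 3
  X = 142 + 10 = 152
  G = 112
  P = 25 − 4·3 + 152 − 3·112 = -171
Policy B (V + 9):
  V = 28 + 9 = 37
  X = 142
  G = 112
  P = 25 − 4·37 + 142 − 3·112 = -317
P: -171 − (-317) = 146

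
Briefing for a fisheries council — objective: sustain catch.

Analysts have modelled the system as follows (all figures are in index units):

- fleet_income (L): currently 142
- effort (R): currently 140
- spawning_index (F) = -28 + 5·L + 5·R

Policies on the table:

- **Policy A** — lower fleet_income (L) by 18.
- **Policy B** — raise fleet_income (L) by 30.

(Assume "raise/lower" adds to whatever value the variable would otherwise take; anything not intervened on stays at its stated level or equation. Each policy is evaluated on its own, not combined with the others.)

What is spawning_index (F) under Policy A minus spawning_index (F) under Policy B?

-240

Policy A (L − 18):
  L = 142 − 18 = 124
  R = 140
  F = -28 + 5·124 + 5·140 = 1292
Policy B (L + 30):
  L = 142 + 30 = 172
  R = 140
  F = -28 + 5·172 + 5·140 = 1532
F: 1292 − 1532 = -240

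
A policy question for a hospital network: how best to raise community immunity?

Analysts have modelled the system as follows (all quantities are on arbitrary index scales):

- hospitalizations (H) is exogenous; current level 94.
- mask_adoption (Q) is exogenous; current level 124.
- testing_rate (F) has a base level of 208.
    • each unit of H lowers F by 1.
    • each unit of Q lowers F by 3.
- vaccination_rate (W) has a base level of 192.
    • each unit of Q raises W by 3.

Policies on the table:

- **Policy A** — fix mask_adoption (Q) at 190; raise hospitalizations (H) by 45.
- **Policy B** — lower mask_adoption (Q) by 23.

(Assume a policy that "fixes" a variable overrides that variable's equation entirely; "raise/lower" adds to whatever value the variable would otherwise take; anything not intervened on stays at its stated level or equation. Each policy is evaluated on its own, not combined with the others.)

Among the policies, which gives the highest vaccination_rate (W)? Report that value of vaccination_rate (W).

Policy A (Q := 190, H + 45):
  Q = 190
  W = 192 + 3·190 = 762
Policy B (Q − 23):
  Q = 124 − 23 = 101
  W = 192 + 3·101 = 495
Comparing — Policy A: W=762, Policy B: W=495. Highest is 762 (Policy A).

762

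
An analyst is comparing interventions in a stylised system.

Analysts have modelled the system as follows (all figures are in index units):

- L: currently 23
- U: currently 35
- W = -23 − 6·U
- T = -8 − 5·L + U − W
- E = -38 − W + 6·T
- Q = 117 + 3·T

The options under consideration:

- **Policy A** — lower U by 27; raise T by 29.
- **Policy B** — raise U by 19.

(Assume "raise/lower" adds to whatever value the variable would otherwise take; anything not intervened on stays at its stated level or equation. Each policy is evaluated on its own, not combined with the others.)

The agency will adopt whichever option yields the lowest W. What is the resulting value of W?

-347

Policy A (U − 27, T + 29):
  U = 35 − 27 = 8
  W = -23 − 6·8 = -71
Policy B (U + 19):
  U = 35 + 19 = 54
  W = -23 − 6·54 = -347
Comparing — Policy A: W=-71, Policy B: W=-347. Lowest is -347 (Policy B).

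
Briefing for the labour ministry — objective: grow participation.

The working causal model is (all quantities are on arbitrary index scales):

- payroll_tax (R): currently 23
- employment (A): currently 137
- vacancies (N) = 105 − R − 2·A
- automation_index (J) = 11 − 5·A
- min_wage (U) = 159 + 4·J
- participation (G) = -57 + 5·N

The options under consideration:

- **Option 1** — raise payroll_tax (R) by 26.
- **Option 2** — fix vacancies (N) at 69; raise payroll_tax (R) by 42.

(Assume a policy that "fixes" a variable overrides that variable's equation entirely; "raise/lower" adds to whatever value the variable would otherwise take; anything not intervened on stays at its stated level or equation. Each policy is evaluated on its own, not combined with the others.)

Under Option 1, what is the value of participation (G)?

-1147

Option 1 (R + 26):
  R = 23 + 26 = 49
  A = 137
  N = 105 − 49 − 2·137 = -218
  G = -57 + 5·(-218) = -1147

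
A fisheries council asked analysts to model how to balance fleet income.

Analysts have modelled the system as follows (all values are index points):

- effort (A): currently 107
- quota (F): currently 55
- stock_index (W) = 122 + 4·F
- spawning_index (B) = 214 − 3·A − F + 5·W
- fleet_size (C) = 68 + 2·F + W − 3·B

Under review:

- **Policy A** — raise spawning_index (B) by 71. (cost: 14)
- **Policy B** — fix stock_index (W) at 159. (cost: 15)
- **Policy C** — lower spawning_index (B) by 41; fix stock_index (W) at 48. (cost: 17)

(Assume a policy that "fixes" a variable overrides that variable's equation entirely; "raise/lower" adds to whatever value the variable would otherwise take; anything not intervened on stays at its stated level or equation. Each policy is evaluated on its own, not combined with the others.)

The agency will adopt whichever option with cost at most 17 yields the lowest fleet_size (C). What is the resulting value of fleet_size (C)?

Policy A (B + 71):
  A = 107
  F = 55
  W = 122 + 4·55 = 342
  B = 214 − 3·107 − 55 + 5·342 (+71 from intervention) = 1619
  C = 68 + 2·55 + 342 − 3·1619 = -4337
Policy B (W := 159):
  A = 107
  F = 55
  W = 159
  B = 214 − 3·107 − 55 + 5·159 = 633
  C = 68 + 2·55 + 159 − 3·633 = -1562
Policy C (B − 41, W := 48):
  A = 107
  F = 55
  W = 48
  B = 214 − 3·107 − 55 + 5·48 (−41 from intervention) = 37
  C = 68 + 2·55 + 48 − 3·37 = 115
Comparing — Policy A: C=-4337, Policy B: C=-1562, Policy C: C=115. Lowest is -4337 (Policy A).

-4337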